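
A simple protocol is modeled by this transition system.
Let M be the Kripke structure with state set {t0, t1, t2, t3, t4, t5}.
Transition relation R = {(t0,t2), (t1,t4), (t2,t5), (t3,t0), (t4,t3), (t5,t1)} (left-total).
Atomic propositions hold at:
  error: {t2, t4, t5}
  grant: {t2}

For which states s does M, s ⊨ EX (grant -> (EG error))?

EG error: greatest fixpoint, start Z0 = {t2, t4, t5}, keep only states in Sat with some successor in Z. Z1 = {t2}; Z2 = ∅; fixed.
Sat(EG error) = ∅
Sat(grant -> (EG error)) = {t0, t1, t3, t4, t5}
Sat(EX (grant -> (EG error))) = {s : some successor in {t0, t1, t3, t4, t5}} = {t1, t2, t3, t4, t5}

{t1, t2, t3, t4, t5}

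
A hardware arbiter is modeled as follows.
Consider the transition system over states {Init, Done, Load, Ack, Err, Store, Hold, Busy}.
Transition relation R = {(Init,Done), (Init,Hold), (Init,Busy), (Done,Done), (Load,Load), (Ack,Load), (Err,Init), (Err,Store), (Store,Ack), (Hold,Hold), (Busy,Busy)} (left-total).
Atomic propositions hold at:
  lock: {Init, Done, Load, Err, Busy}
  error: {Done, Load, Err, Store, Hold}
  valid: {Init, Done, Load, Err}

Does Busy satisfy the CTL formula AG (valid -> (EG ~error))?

Yes

Sat(~error) = {Init, Ack, Busy}
EG ~error: greatest fixpoint, start Z0 = {Init, Ack, Busy}, keep only states in Sat with some successor in Z. Z1 = {Init, Busy}; fixed.
Sat(EG ~error) = {Init, Busy}
Sat(valid -> (EG ~error)) = {Init, Ack, Store, Hold, Busy}
AG (valid -> (EG ~error)): greatest fixpoint, start Z0 = {Init, Ack, Store, Hold, Busy}, keep only states in Sat with every successor in Z. Z1 = {Store, Hold, Busy}; Z2 = {Hold, Busy}; fixed.
Sat(AG (valid -> (EG ~error))) = {Hold, Busy}
Busy ∈ Sat(AG (valid -> (EG ~error))) = {Hold, Busy}, so the formula holds at Busy.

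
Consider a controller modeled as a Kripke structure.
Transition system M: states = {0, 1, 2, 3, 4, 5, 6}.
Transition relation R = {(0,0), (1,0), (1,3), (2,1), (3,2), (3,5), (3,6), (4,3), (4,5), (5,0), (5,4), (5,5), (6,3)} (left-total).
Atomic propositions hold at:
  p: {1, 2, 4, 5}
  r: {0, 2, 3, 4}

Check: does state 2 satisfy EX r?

No

Sat(EX r) = {s : some successor in {0, 2, 3, 4}} = {0, 1, 3, 4, 5, 6}
2 ∉ Sat(EX r) = {0, 1, 3, 4, 5, 6}, so the formula does not hold at 2.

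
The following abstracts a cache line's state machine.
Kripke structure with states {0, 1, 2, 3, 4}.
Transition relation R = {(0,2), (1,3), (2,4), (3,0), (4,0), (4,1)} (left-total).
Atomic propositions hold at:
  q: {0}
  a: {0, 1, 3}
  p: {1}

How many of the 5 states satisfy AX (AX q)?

1

Sat(AX q) = {s : every successor in {0}} = {3}
Sat(AX (AX q)) = {s : every successor in {3}} = {1}
|Sat(AX (AX q))| = |{1}| = 1.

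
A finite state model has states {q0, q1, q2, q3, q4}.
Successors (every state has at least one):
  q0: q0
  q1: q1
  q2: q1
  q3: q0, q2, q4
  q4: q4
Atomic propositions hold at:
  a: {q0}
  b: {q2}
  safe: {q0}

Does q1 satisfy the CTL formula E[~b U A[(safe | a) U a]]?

No

Sat(~b) = {q0, q1, q3, q4}
Sat(safe | a) = {q0}
A[(safe | a) U a]: least fixpoint, start Z0 = Sat(a) = {q0}, add states in Sat(safe | a) with every successor in Z. Already a fixed point.
Sat(A[(safe | a) U a]) = {q0}
E[~b U A[(safe | a) U a]]: least fixpoint, start Z0 = Sat(A[(safe | a) U a]) = {q0}, add states in Sat(~b) with some successor in Z. Z1 = {q0, q3}; fixed.
Sat(E[~b U A[(safe | a) U a]]) = {q0, q3}
q1 ∉ Sat(E[~b U A[(safe | a) U a]]) = {q0, q3}, so the formula does not hold at q1.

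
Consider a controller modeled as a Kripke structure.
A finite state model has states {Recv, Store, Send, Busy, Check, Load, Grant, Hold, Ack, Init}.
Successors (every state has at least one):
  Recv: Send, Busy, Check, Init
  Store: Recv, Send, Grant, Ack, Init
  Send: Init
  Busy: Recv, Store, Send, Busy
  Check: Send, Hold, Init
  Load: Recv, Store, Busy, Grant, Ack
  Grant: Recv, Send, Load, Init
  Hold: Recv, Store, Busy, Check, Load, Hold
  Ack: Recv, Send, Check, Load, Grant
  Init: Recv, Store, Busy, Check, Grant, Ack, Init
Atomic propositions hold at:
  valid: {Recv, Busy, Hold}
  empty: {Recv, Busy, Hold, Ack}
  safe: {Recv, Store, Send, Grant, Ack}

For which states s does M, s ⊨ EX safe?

{Recv, Store, Busy, Check, Load, Grant, Hold, Ack, Init}

Sat(EX safe) = {s : some successor in {Recv, Store, Send, Grant, Ack}} = {Recv, Store, Busy, Check, Load, Grant, Hold, Ack, Init}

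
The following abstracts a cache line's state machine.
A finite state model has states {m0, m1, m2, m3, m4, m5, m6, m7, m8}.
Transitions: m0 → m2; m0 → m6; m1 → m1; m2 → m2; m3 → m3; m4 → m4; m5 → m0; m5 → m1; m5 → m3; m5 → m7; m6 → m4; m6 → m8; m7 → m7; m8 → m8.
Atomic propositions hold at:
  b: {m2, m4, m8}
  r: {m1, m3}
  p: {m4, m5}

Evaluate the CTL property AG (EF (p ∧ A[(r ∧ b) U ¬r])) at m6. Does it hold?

Sat(r ∧ b) = ∅
Sat(¬r) = {m0, m2, m4, m5, m6, m7, m8}
A[(r ∧ b) U ¬r]: least fixpoint, start Z0 = Sat(¬r) = {m0, m2, m4, m5, m6, m7, m8}, add states in Sat(r ∧ b) with every successor in Z. Already a fixed point.
Sat(A[(r ∧ b) U ¬r]) = {m0, m2, m4, m5, m6, m7, m8}
Sat(p ∧ A[(r ∧ b) U ¬r]) = {m4, m5}
EF (p ∧ A[(r ∧ b) U ¬r]): least fixpoint, start Z0 = {m4, m5}, add states with some successor in Z. Z1 = {m4, m5, m6}; Z2 = {m0, m4, m5, m6}; fixed.
Sat(EF (p ∧ A[(r ∧ b) U ¬r])) = {m0, m4, m5, m6}
AG (EF (p ∧ A[(r ∧ b) U ¬r])): greatest fixpoint, start Z0 = {m0, m4, m5, m6}, keep only states in Sat with every successor in Z. Z1 = {m4}; fixed.
Sat(AG (EF (p ∧ A[(r ∧ b) U ¬r]))) = {m4}
m6 ∉ Sat(AG (EF (p ∧ A[(r ∧ b) U ¬r]))) = {m4}, so the formula does not hold at m6.

No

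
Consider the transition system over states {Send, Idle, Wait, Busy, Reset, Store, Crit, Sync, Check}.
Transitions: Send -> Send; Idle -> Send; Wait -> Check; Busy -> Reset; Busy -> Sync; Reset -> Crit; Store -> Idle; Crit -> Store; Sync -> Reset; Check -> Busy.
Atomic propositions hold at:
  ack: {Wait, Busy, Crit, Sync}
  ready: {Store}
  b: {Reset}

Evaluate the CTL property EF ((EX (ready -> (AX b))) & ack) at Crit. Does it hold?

Sat(AX b) = {s : every successor in {Reset}} = {Sync}
Sat(ready -> (AX b)) = {Send, Idle, Wait, Busy, Reset, Crit, Sync, Check}
Sat(EX (ready -> (AX b))) = {s : some successor in {Send, Idle, Wait, Busy, Reset, Crit, Sync, Check}} = {Send, Idle, Wait, Busy, Reset, Store, Sync, Check}
Sat((EX (ready -> (AX b))) & ack) = {Wait, Busy, Sync}
EF ((EX (ready -> (AX b))) & ack): least fixpoint, start Z0 = {Wait, Busy, Sync}, add states with some successor in Z. Z1 = {Wait, Busy, Sync, Check}; fixed.
Sat(EF ((EX (ready -> (AX b))) & ack)) = {Wait, Busy, Sync, Check}
Crit ∉ Sat(EF ((EX (ready -> (AX b))) & ack)) = {Wait, Busy, Sync, Check}, so the formula does not hold at Crit.

No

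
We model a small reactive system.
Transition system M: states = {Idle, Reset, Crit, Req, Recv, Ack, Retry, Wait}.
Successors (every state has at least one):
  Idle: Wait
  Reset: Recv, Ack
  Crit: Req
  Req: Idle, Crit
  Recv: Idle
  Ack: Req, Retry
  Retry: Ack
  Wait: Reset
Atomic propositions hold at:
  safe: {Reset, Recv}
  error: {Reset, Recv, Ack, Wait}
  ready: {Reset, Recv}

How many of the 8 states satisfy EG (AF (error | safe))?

6

Sat(error | safe) = {Reset, Recv, Ack, Wait}
AF (error | safe): least fixpoint, start Z0 = {Reset, Recv, Ack, Wait}, add states with every successor in Z. Z1 = {Idle, Reset, Recv, Ack, Retry, Wait}; fixed.
Sat(AF (error | safe)) = {Idle, Reset, Recv, Ack, Retry, Wait}
EG (AF (error | safe)): greatest fixpoint, start Z0 = {Idle, Reset, Recv, Ack, Retry, Wait}, keep only states in Sat with some successor in Z. Already a fixed point.
Sat(EG (AF (error | safe))) = {Idle, Reset, Recv, Ack, Retry, Wait}
|Sat(EG (AF (error | safe)))| = |{Idle, Reset, Recv, Ack, Retry, Wait}| = 6.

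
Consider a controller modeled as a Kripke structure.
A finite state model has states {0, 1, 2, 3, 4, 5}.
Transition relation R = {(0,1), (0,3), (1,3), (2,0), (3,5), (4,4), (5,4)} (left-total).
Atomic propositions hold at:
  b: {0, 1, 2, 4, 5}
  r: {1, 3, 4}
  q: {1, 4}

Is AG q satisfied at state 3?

No

AG q: greatest fixpoint, start Z0 = {1, 4}, keep only states in Sat with every successor in Z. Z1 = {4}; fixed.
Sat(AG q) = {4}
3 ∉ Sat(AG q) = {4}, so the formula does not hold at 3.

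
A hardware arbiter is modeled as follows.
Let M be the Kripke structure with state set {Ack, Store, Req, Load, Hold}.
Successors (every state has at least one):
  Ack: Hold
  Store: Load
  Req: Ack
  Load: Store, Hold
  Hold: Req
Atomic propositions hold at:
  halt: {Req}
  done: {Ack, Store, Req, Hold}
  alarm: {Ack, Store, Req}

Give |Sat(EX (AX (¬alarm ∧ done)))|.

Sat(¬alarm) = {Load, Hold}
Sat(¬alarm ∧ done) = {Hold}
Sat(AX (¬alarm ∧ done)) = {s : every successor in {Hold}} = {Ack}
Sat(EX (AX (¬alarm ∧ done))) = {s : some successor in {Ack}} = {Req}
|Sat(EX (AX (¬alarm ∧ done)))| = |{Req}| = 1.

1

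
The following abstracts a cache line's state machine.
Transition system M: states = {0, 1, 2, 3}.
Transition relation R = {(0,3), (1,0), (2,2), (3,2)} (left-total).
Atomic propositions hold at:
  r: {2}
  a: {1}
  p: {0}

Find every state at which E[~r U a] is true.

{1}

Sat(~r) = {0, 1, 3}
E[~r U a]: least fixpoint, start Z0 = Sat(a) = {1}, add states in Sat(~r) with some successor in Z. Already a fixed point.
Sat(E[~r U a]) = {1}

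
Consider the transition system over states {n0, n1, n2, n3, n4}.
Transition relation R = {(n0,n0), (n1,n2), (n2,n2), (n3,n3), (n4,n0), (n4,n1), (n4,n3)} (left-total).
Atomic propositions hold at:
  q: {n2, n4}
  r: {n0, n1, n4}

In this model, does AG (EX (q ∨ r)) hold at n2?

Yes

Sat(q ∨ r) = {n0, n1, n2, n4}
Sat(EX (q ∨ r)) = {s : some successor in {n0, n1, n2, n4}} = {n0, n1, n2, n4}
AG (EX (q ∨ r)): greatest fixpoint, start Z0 = {n0, n1, n2, n4}, keep only states in Sat with every successor in Z. Z1 = {n0, n1, n2}; fixed.
Sat(AG (EX (q ∨ r))) = {n0, n1, n2}
n2 ∈ Sat(AG (EX (q ∨ r))) = {n0, n1, n2}, so the formula holds at n2.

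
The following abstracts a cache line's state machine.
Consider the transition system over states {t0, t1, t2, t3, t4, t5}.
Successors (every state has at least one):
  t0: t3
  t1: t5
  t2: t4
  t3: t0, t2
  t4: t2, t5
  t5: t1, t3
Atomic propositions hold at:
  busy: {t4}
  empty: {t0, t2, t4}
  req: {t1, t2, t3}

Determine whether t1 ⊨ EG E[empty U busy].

E[empty U busy]: least fixpoint, start Z0 = Sat(busy) = {t4}, add states in Sat(empty) with some successor in Z. Z1 = {t2, t4}; fixed.
Sat(E[empty U busy]) = {t2, t4}
EG E[empty U busy]: greatest fixpoint, start Z0 = {t2, t4}, keep only states in Sat with some successor in Z. Already a fixed point.
Sat(EG E[empty U busy]) = {t2, t4}
t1 ∉ Sat(EG E[empty U busy]) = {t2, t4}, so the formula does not hold at t1.

No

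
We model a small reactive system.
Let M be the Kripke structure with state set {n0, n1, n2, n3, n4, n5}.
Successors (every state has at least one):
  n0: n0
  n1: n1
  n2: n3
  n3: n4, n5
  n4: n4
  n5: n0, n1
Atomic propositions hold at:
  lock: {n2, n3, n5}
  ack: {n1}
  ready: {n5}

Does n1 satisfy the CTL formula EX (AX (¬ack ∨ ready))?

Sat(¬ack) = {n0, n2, n3, n4, n5}
Sat(¬ack ∨ ready) = {n0, n2, n3, n4, n5}
Sat(AX (¬ack ∨ ready)) = {s : every successor in {n0, n2, n3, n4, n5}} = {n0, n2, n3, n4}
Sat(EX (AX (¬ack ∨ ready))) = {s : some successor in {n0, n2, n3, n4}} = {n0, n2, n3, n4, n5}
n1 ∉ Sat(EX (AX (¬ack ∨ ready))) = {n0, n2, n3, n4, n5}, so the formula does not hold at n1.

No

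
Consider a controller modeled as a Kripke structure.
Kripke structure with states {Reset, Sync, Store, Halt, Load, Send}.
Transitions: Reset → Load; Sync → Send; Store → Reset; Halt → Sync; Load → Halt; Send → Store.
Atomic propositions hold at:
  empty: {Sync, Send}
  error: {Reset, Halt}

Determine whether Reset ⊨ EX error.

No

Sat(EX error) = {s : some successor in {Reset, Halt}} = {Store, Load}
Reset ∉ Sat(EX error) = {Store, Load}, so the formula does not hold at Reset.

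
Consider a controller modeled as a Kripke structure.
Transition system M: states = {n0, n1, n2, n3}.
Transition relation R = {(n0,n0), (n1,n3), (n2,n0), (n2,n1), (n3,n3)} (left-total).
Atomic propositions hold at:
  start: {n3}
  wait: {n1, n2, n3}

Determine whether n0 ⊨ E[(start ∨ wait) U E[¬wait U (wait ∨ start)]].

Sat(start ∨ wait) = {n1, n2, n3}
Sat(¬wait) = {n0}
Sat(wait ∨ start) = {n1, n2, n3}
E[¬wait U (wait ∨ start)]: least fixpoint, start Z0 = Sat((wait ∨ start)) = {n1, n2, n3}, add states in Sat(¬wait) with some successor in Z. Already a fixed point.
Sat(E[¬wait U (wait ∨ start)]) = {n1, n2, n3}
E[(start ∨ wait) U E[¬wait U (wait ∨ start)]]: least fixpoint, start Z0 = Sat(E[¬wait U (wait ∨ start)]) = {n1, n2, n3}, add states in Sat(start ∨ wait) with some successor in Z. Already a fixed point.
Sat(E[(start ∨ wait) U E[¬wait U (wait ∨ start)]]) = {n1, n2, n3}
n0 ∉ Sat(E[(start ∨ wait) U E[¬wait U (wait ∨ start)]]) = {n1, n2, n3}, so the formula does not hold at n0.

No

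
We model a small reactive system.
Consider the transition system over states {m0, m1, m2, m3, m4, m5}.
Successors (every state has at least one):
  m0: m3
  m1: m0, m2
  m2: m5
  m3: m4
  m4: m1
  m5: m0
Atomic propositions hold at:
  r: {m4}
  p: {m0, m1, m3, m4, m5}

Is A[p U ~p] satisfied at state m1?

No

Sat(~p) = {m2}
A[p U ~p]: least fixpoint, start Z0 = Sat(~p) = {m2}, add states in Sat(p) with every successor in Z. Already a fixed point.
Sat(A[p U ~p]) = {m2}
m1 ∉ Sat(A[p U ~p]) = {m2}, so the formula does not hold at m1.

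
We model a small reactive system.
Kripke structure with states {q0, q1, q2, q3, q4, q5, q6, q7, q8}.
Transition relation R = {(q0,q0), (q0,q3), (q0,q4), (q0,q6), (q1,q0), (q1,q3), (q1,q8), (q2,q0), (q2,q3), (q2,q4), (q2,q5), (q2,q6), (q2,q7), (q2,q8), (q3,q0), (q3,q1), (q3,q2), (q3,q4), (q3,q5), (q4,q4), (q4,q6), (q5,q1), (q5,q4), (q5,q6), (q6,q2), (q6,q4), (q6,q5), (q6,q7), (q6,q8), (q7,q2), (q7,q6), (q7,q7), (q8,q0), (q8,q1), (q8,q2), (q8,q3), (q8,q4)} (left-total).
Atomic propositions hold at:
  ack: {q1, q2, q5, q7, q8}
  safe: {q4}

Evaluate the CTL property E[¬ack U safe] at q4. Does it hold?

Yes

Sat(¬ack) = {q0, q3, q4, q6}
E[¬ack U safe]: least fixpoint, start Z0 = Sat(safe) = {q4}, add states in Sat(¬ack) with some successor in Z. Z1 = {q0, q3, q4, q6}; fixed.
Sat(E[¬ack U safe]) = {q0, q3, q4, q6}
q4 ∈ Sat(E[¬ack U safe]) = {q0, q3, q4, q6}, so the formula holds at q4.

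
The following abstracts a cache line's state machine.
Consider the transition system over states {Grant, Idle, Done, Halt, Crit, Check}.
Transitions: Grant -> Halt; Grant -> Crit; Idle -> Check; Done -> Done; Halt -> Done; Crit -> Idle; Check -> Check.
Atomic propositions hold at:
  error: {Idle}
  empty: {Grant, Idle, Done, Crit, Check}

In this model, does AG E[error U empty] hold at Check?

E[error U empty]: least fixpoint, start Z0 = Sat(empty) = {Grant, Idle, Done, Crit, Check}, add states in Sat(error) with some successor in Z. Already a fixed point.
Sat(E[error U empty]) = {Grant, Idle, Done, Crit, Check}
AG E[error U empty]: greatest fixpoint, start Z0 = {Grant, Idle, Done, Crit, Check}, keep only states in Sat with every successor in Z. Z1 = {Idle, Done, Crit, Check}; fixed.
Sat(AG E[error U empty]) = {Idle, Done, Crit, Check}
Check ∈ Sat(AG E[error U empty]) = {Idle, Done, Crit, Check}, so the formula holds at Check.

Yes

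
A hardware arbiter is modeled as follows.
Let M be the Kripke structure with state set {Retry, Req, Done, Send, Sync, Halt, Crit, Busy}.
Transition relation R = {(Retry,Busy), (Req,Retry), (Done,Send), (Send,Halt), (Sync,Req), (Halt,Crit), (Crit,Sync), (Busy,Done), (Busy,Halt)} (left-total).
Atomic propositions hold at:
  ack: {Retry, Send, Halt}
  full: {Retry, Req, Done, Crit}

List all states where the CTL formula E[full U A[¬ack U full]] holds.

{Retry, Req, Done, Sync, Crit}

Sat(¬ack) = {Req, Done, Sync, Crit, Busy}
A[¬ack U full]: least fixpoint, start Z0 = Sat(full) = {Retry, Req, Done, Crit}, add states in Sat(¬ack) with every successor in Z. Z1 = {Retry, Req, Done, Sync, Crit}; fixed.
Sat(A[¬ack U full]) = {Retry, Req, Done, Sync, Crit}
E[full U A[¬ack U full]]: least fixpoint, start Z0 = Sat(A[¬ack U full]) = {Retry, Req, Done, Sync, Crit}, add states in Sat(full) with some successor in Z. Already a fixed point.
Sat(E[full U A[¬ack U full]]) = {Retry, Req, Done, Sync, Crit}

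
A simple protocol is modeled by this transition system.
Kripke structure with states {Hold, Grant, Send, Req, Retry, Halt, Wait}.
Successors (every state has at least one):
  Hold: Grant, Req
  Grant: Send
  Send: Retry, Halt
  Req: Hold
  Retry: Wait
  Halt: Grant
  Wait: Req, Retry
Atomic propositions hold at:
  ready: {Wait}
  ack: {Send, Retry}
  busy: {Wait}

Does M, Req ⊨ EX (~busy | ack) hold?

Sat(~busy) = {Hold, Grant, Send, Req, Retry, Halt}
Sat(~busy | ack) = {Hold, Grant, Send, Req, Retry, Halt}
Sat(EX (~busy | ack)) = {s : some successor in {Hold, Grant, Send, Req, Retry, Halt}} = {Hold, Grant, Send, Req, Halt, Wait}
Req ∈ Sat(EX (~busy | ack)) = {Hold, Grant, Send, Req, Halt, Wait}, so the formula holds at Req.

Yes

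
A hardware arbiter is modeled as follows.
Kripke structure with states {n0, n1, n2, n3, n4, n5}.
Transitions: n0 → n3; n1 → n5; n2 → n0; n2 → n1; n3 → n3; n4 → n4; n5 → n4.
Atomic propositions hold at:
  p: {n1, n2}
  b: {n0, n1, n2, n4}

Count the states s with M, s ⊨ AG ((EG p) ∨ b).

1

EG p: greatest fixpoint, start Z0 = {n1, n2}, keep only states in Sat with some successor in Z. Z1 = {n2}; Z2 = ∅; fixed.
Sat(EG p) = ∅
Sat((EG p) ∨ b) = {n0, n1, n2, n4}
AG ((EG p) ∨ b): greatest fixpoint, start Z0 = {n0, n1, n2, n4}, keep only states in Sat with every successor in Z. Z1 = {n2, n4}; Z2 = {n4}; fixed.
Sat(AG ((EG p) ∨ b)) = {n4}
|Sat(AG ((EG p) ∨ b))| = |{n4}| = 1.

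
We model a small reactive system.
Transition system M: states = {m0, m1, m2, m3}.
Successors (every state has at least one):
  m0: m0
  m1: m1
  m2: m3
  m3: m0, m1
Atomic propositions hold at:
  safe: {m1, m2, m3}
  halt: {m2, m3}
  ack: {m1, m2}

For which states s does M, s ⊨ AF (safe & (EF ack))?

EF ack: least fixpoint, start Z0 = {m1, m2}, add states with some successor in Z. Z1 = {m1, m2, m3}; fixed.
Sat(EF ack) = {m1, m2, m3}
Sat(safe & (EF ack)) = {m1, m2, m3}
AF (safe & (EF ack)): least fixpoint, start Z0 = {m1, m2, m3}, add states with every successor in Z. Already a fixed point.
Sat(AF (safe & (EF ack))) = {m1, m2, m3}

{m1, m2, m3}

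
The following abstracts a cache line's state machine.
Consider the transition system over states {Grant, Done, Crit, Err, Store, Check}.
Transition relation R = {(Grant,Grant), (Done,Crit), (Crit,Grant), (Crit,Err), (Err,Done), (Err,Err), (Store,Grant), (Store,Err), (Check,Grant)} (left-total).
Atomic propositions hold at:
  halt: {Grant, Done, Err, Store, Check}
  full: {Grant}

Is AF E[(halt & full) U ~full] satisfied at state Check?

Yes

Sat(halt & full) = {Grant}
Sat(~full) = {Done, Crit, Err, Store, Check}
E[(halt & full) U ~full]: least fixpoint, start Z0 = Sat(~full) = {Done, Crit, Err, Store, Check}, add states in Sat(halt & full) with some successor in Z. Already a fixed point.
Sat(E[(halt & full) U ~full]) = {Done, Crit, Err, Store, Check}
AF E[(halt & full) U ~full]: least fixpoint, start Z0 = {Done, Crit, Err, Store, Check}, add states with every successor in Z. Already a fixed point.
Sat(AF E[(halt & full) U ~full]) = {Done, Crit, Err, Store, Check}
Check ∈ Sat(AF E[(halt & full) U ~full]) = {Done, Crit, Err, Store, Check}, so the formula holds at Check.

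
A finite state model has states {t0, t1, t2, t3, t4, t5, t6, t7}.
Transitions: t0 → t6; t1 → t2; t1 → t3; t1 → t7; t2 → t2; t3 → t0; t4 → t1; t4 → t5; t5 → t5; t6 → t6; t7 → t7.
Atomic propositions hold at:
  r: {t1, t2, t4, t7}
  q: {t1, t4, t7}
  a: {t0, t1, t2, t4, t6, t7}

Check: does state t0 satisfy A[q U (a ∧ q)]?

Sat(a ∧ q) = {t1, t4, t7}
A[q U (a ∧ q)]: least fixpoint, start Z0 = Sat((a ∧ q)) = {t1, t4, t7}, add states in Sat(q) with every successor in Z. Already a fixed point.
Sat(A[q U (a ∧ q)]) = {t1, t4, t7}
t0 ∉ Sat(A[q U (a ∧ q)]) = {t1, t4, t7}, so the formula does not hold at t0.

No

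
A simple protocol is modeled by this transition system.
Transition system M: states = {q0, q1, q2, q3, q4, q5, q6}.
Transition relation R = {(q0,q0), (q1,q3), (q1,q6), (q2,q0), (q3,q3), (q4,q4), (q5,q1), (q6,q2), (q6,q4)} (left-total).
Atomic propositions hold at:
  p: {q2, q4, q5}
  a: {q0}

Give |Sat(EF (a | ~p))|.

Sat(~p) = {q0, q1, q3, q6}
Sat(a | ~p) = {q0, q1, q3, q6}
EF (a | ~p): least fixpoint, start Z0 = {q0, q1, q3, q6}, add states with some successor in Z. Z1 = {q0, q1, q2, q3, q5, q6}; fixed.
Sat(EF (a | ~p)) = {q0, q1, q2, q3, q5, q6}
|Sat(EF (a | ~p))| = |{q0, q1, q2, q3, q5, q6}| = 6.

6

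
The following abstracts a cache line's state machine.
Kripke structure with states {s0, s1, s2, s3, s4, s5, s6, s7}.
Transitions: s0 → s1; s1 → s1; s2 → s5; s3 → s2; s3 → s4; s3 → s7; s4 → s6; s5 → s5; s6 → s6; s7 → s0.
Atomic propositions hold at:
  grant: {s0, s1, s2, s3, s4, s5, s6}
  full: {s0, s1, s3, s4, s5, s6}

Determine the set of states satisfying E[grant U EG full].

EG full: greatest fixpoint, start Z0 = {s0, s1, s3, s4, s5, s6}, keep only states in Sat with some successor in Z. Already a fixed point.
Sat(EG full) = {s0, s1, s3, s4, s5, s6}
E[grant U EG full]: least fixpoint, start Z0 = Sat(EG full) = {s0, s1, s3, s4, s5, s6}, add states in Sat(grant) with some successor in Z. Z1 = {s0, s1, s2, s3, s4, s5, s6}; fixed.
Sat(E[grant U EG full]) = {s0, s1, s2, s3, s4, s5, s6}

{s0, s1, s2, s3, s4, s5, s6}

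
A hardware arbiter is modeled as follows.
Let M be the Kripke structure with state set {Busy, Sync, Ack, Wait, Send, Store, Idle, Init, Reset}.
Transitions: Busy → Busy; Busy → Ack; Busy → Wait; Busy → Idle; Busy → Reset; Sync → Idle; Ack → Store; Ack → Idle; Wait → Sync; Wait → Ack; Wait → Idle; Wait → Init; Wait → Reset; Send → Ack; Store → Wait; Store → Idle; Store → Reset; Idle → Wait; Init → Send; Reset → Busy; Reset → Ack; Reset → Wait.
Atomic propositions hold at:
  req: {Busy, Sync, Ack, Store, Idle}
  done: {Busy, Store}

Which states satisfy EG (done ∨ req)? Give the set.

{Busy}

Sat(done ∨ req) = {Busy, Sync, Ack, Store, Idle}
EG (done ∨ req): greatest fixpoint, start Z0 = {Busy, Sync, Ack, Store, Idle}, keep only states in Sat with some successor in Z. Z1 = {Busy, Sync, Ack, Store}; Z2 = {Busy, Ack}; Z3 = {Busy}; fixed.
Sat(EG (done ∨ req)) = {Busy}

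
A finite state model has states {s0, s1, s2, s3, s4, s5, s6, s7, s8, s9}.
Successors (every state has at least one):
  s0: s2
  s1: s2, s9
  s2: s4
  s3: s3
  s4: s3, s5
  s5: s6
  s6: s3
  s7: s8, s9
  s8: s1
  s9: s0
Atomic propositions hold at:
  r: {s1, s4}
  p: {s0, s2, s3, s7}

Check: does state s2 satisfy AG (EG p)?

EG p: greatest fixpoint, start Z0 = {s0, s2, s3, s7}, keep only states in Sat with some successor in Z. Z1 = {s0, s3}; Z2 = {s3}; fixed.
Sat(EG p) = {s3}
AG (EG p): greatest fixpoint, start Z0 = {s3}, keep only states in Sat with every successor in Z. Already a fixed point.
Sat(AG (EG p)) = {s3}
s2 ∉ Sat(AG (EG p)) = {s3}, so the formula does not hold at s2.

No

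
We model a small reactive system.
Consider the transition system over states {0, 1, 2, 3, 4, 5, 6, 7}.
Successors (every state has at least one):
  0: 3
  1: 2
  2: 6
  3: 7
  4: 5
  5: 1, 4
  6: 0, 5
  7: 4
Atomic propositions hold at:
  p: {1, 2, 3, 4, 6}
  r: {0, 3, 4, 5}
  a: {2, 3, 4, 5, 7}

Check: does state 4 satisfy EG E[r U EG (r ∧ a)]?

Yes

Sat(r ∧ a) = {3, 4, 5}
EG (r ∧ a): greatest fixpoint, start Z0 = {3, 4, 5}, keep only states in Sat with some successor in Z. Z1 = {4, 5}; fixed.
Sat(EG (r ∧ a)) = {4, 5}
E[r U EG (r ∧ a)]: least fixpoint, start Z0 = Sat(EG (r ∧ a)) = {4, 5}, add states in Sat(r) with some successor in Z. Already a fixed point.
Sat(E[r U EG (r ∧ a)]) = {4, 5}
EG E[r U EG (r ∧ a)]: greatest fixpoint, start Z0 = {4, 5}, keep only states in Sat with some successor in Z. Already a fixed point.
Sat(EG E[r U EG (r ∧ a)]) = {4, 5}
4 ∈ Sat(EG E[r U EG (r ∧ a)]) = {4, 5}, so the formula holds at 4.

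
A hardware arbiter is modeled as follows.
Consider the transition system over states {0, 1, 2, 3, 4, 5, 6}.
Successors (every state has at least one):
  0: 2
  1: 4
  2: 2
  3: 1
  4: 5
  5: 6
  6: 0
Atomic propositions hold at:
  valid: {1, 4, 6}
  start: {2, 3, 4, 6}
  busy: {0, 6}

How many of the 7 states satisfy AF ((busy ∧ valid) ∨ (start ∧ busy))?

Sat(busy ∧ valid) = {6}
Sat(start ∧ busy) = {6}
Sat((busy ∧ valid) ∨ (start ∧ busy)) = {6}
AF ((busy ∧ valid) ∨ (start ∧ busy)): least fixpoint, start Z0 = {6}, add states with every successor in Z. Z1 = {5, 6}; Z2 = {4, 5, 6}; Z3 = {1, 4, 5, 6}; Z4 = {1, 3, 4, 5, 6}; fixed.
Sat(AF ((busy ∧ valid) ∨ (start ∧ busy))) = {1, 3, 4, 5, 6}
|Sat(AF ((busy ∧ valid) ∨ (start ∧ busy)))| = |{1, 3, 4, 5, 6}| = 5.

5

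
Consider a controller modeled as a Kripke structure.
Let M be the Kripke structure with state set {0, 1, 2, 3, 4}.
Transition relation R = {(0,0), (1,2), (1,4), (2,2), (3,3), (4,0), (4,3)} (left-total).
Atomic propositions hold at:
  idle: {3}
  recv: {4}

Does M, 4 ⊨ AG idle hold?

AG idle: greatest fixpoint, start Z0 = {3}, keep only states in Sat with every successor in Z. Already a fixed point.
Sat(AG idle) = {3}
4 ∉ Sat(AG idle) = {3}, so the formula does not hold at 4.

No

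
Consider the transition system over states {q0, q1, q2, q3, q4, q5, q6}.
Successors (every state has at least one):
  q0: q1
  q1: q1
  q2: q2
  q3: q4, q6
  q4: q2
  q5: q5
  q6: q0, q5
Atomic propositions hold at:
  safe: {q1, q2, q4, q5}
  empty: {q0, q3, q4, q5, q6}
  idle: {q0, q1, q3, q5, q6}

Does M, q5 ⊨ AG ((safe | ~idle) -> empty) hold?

Yes

Sat(~idle) = {q2, q4}
Sat(safe | ~idle) = {q1, q2, q4, q5}
Sat((safe | ~idle) -> empty) = {q0, q3, q4, q5, q6}
AG ((safe | ~idle) -> empty): greatest fixpoint, start Z0 = {q0, q3, q4, q5, q6}, keep only states in Sat with every successor in Z. Z1 = {q3, q5, q6}; Z2 = {q5}; fixed.
Sat(AG ((safe | ~idle) -> empty)) = {q5}
q5 ∈ Sat(AG ((safe | ~idle) -> empty)) = {q5}, so the formula holds at q5.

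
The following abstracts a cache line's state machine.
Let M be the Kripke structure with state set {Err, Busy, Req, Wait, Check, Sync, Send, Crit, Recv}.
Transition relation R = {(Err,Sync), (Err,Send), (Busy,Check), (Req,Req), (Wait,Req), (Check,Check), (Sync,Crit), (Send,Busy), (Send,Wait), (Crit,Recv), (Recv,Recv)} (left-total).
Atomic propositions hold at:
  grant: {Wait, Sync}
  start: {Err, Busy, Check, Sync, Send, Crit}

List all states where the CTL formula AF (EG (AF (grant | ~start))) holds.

{Req, Wait, Sync, Crit, Recv}

Sat(~start) = {Req, Wait, Recv}
Sat(grant | ~start) = {Req, Wait, Sync, Recv}
AF (grant | ~start): least fixpoint, start Z0 = {Req, Wait, Sync, Recv}, add states with every successor in Z. Z1 = {Req, Wait, Sync, Crit, Recv}; fixed.
Sat(AF (grant | ~start)) = {Req, Wait, Sync, Crit, Recv}
EG (AF (grant | ~start)): greatest fixpoint, start Z0 = {Req, Wait, Sync, Crit, Recv}, keep only states in Sat with some successor in Z. Already a fixed point.
Sat(EG (AF (grant | ~start))) = {Req, Wait, Sync, Crit, Recv}
AF (EG (AF (grant | ~start))): least fixpoint, start Z0 = {Req, Wait, Sync, Crit, Recv}, add states with every successor in Z. Already a fixed point.
Sat(AF (EG (AF (grant | ~start)))) = {Req, Wait, Sync, Crit, Recv}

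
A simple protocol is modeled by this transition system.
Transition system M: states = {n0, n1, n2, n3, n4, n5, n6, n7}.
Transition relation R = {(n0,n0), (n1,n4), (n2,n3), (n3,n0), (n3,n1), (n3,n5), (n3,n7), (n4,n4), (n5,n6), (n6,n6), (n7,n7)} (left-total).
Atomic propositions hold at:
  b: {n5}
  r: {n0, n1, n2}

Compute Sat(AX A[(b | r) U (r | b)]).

Sat(b | r) = {n0, n1, n2, n5}
Sat(r | b) = {n0, n1, n2, n5}
A[(b | r) U (r | b)]: least fixpoint, start Z0 = Sat((r | b)) = {n0, n1, n2, n5}, add states in Sat(b | r) with every successor in Z. Already a fixed point.
Sat(A[(b | r) U (r | b)]) = {n0, n1, n2, n5}
Sat(AX A[(b | r) U (r | b)]) = {s : every successor in {n0, n1, n2, n5}} = {n0}

{n0}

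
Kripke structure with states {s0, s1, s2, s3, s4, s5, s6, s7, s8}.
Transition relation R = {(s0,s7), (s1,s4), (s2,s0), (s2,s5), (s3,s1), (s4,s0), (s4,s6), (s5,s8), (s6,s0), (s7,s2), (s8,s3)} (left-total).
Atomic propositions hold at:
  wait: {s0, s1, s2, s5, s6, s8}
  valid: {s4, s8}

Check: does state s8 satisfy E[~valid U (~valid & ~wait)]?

No

Sat(~valid) = {s0, s1, s2, s3, s5, s6, s7}
Sat(~wait) = {s3, s4, s7}
Sat(~valid & ~wait) = {s3, s7}
E[~valid U (~valid & ~wait)]: least fixpoint, start Z0 = Sat((~valid & ~wait)) = {s3, s7}, add states in Sat(~valid) with some successor in Z. Z1 = {s0, s3, s7}; Z2 = {s0, s2, s3, s6, s7}; fixed.
Sat(E[~valid U (~valid & ~wait)]) = {s0, s2, s3, s6, s7}
s8 ∉ Sat(E[~valid U (~valid & ~wait)]) = {s0, s2, s3, s6, s7}, so the formula does not hold at s8.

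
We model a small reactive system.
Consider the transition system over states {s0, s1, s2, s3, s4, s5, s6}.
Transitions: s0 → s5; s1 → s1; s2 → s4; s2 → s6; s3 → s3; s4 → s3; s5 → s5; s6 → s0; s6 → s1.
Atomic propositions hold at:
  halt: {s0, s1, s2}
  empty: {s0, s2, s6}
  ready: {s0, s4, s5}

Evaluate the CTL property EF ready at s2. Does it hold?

EF ready: least fixpoint, start Z0 = {s0, s4, s5}, add states with some successor in Z. Z1 = {s0, s2, s4, s5, s6}; fixed.
Sat(EF ready) = {s0, s2, s4, s5, s6}
s2 ∈ Sat(EF ready) = {s0, s2, s4, s5, s6}, so the formula holds at s2.

Yes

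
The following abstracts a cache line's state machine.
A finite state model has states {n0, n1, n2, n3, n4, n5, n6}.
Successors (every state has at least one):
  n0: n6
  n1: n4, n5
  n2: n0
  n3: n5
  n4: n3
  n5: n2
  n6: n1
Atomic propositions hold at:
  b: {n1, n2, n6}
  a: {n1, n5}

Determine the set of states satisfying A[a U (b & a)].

Sat(b & a) = {n1}
A[a U (b & a)]: least fixpoint, start Z0 = Sat((b & a)) = {n1}, add states in Sat(a) with every successor in Z. Already a fixed point.
Sat(A[a U (b & a)]) = {n1}

{n1}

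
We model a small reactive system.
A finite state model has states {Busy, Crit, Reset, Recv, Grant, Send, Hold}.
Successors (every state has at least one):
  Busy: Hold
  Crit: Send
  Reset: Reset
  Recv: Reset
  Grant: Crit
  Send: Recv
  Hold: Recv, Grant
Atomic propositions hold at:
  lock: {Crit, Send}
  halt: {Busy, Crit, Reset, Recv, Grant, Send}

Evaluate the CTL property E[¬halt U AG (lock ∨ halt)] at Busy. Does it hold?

Sat(¬halt) = {Hold}
Sat(lock ∨ halt) = {Busy, Crit, Reset, Recv, Grant, Send}
AG (lock ∨ halt): greatest fixpoint, start Z0 = {Busy, Crit, Reset, Recv, Grant, Send}, keep only states in Sat with every successor in Z. Z1 = {Crit, Reset, Recv, Grant, Send}; fixed.
Sat(AG (lock ∨ halt)) = {Crit, Reset, Recv, Grant, Send}
E[¬halt U AG (lock ∨ halt)]: least fixpoint, start Z0 = Sat(AG (lock ∨ halt)) = {Crit, Reset, Recv, Grant, Send}, add states in Sat(¬halt) with some successor in Z. Z1 = {Crit, Reset, Recv, Grant, Send, Hold}; fixed.
Sat(E[¬halt U AG (lock ∨ halt)]) = {Crit, Reset, Recv, Grant, Send, Hold}
Busy ∉ Sat(E[¬halt U AG (lock ∨ halt)]) = {Crit, Reset, Recv, Grant, Send, Hold}, so the formula does not hold at Busy.

No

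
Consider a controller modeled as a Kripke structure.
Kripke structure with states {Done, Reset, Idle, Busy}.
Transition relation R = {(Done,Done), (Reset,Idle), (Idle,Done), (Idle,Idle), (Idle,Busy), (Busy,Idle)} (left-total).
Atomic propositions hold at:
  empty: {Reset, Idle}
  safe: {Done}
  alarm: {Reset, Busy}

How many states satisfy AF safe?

AF safe: least fixpoint, start Z0 = {Done}, add states with every successor in Z. Already a fixed point.
Sat(AF safe) = {Done}
|Sat(AF safe)| = |{Done}| = 1.

1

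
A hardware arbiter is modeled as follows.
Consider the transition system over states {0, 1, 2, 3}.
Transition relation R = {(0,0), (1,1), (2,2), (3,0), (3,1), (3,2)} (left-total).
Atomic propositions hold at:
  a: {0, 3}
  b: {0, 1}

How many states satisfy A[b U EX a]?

2

Sat(EX a) = {s : some successor in {0, 3}} = {0, 3}
A[b U EX a]: least fixpoint, start Z0 = Sat(EX a) = {0, 3}, add states in Sat(b) with every successor in Z. Already a fixed point.
Sat(A[b U EX a]) = {0, 3}
|Sat(A[b U EX a])| = |{0, 3}| = 2.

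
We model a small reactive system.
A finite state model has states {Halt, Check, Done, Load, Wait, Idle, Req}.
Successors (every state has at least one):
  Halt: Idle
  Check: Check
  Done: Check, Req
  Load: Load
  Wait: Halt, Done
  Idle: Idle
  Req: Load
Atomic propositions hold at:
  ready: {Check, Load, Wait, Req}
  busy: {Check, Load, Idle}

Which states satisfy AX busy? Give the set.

{Halt, Check, Load, Idle, Req}

Sat(AX busy) = {s : every successor in {Check, Load, Idle}} = {Halt, Check, Load, Idle, Req}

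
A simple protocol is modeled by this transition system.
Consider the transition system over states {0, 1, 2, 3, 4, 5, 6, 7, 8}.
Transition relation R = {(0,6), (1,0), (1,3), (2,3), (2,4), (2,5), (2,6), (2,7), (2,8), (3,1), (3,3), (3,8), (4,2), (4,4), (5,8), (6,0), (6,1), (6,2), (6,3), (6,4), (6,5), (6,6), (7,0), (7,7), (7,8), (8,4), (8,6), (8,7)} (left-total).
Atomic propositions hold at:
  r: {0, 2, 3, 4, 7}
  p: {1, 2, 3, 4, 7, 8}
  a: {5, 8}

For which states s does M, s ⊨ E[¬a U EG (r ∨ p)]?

Sat(¬a) = {0, 1, 2, 3, 4, 6, 7}
Sat(r ∨ p) = {0, 1, 2, 3, 4, 7, 8}
EG (r ∨ p): greatest fixpoint, start Z0 = {0, 1, 2, 3, 4, 7, 8}, keep only states in Sat with some successor in Z. Z1 = {1, 2, 3, 4, 7, 8}; fixed.
Sat(EG (r ∨ p)) = {1, 2, 3, 4, 7, 8}
E[¬a U EG (r ∨ p)]: least fixpoint, start Z0 = Sat(EG (r ∨ p)) = {1, 2, 3, 4, 7, 8}, add states in Sat(¬a) with some successor in Z. Z1 = {1, 2, 3, 4, 6, 7, 8}; Z2 = {0, 1, 2, 3, 4, 6, 7, 8}; fixed.
Sat(E[¬a U EG (r ∨ p)]) = {0, 1, 2, 3, 4, 6, 7, 8}

{0, 1, 2, 3, 4, 6, 7, 8}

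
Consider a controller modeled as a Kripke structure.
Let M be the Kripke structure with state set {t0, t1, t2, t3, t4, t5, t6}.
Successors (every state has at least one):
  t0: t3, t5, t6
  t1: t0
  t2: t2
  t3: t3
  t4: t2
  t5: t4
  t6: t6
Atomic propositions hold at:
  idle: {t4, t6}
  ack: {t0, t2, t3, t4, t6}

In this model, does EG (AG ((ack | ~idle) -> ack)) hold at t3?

Yes

Sat(~idle) = {t0, t1, t2, t3, t5}
Sat(ack | ~idle) = {t0, t1, t2, t3, t4, t5, t6}
Sat((ack | ~idle) -> ack) = {t0, t2, t3, t4, t6}
AG ((ack | ~idle) -> ack): greatest fixpoint, start Z0 = {t0, t2, t3, t4, t6}, keep only states in Sat with every successor in Z. Z1 = {t2, t3, t4, t6}; fixed.
Sat(AG ((ack | ~idle) -> ack)) = {t2, t3, t4, t6}
EG (AG ((ack | ~idle) -> ack)): greatest fixpoint, start Z0 = {t2, t3, t4, t6}, keep only states in Sat with some successor in Z. Already a fixed point.
Sat(EG (AG ((ack | ~idle) -> ack))) = {t2, t3, t4, t6}
t3 ∈ Sat(EG (AG ((ack | ~idle) -> ack))) = {t2, t3, t4, t6}, so the formula holds at t3.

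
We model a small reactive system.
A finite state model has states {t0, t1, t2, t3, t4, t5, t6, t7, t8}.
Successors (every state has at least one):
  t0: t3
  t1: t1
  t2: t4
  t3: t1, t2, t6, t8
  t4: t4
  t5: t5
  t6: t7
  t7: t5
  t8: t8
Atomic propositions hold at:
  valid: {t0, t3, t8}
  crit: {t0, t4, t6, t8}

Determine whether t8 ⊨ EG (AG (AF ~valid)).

Sat(~valid) = {t1, t2, t4, t5, t6, t7}
AF ~valid: least fixpoint, start Z0 = {t1, t2, t4, t5, t6, t7}, add states with every successor in Z. Already a fixed point.
Sat(AF ~valid) = {t1, t2, t4, t5, t6, t7}
AG (AF ~valid): greatest fixpoint, start Z0 = {t1, t2, t4, t5, t6, t7}, keep only states in Sat with every successor in Z. Already a fixed point.
Sat(AG (AF ~valid)) = {t1, t2, t4, t5, t6, t7}
EG (AG (AF ~valid)): greatest fixpoint, start Z0 = {t1, t2, t4, t5, t6, t7}, keep only states in Sat with some successor in Z. Already a fixed point.
Sat(EG (AG (AF ~valid))) = {t1, t2, t4, t5, t6, t7}
t8 ∉ Sat(EG (AG (AF ~valid))) = {t1, t2, t4, t5, t6, t7}, so the formula does not hold at t8.

No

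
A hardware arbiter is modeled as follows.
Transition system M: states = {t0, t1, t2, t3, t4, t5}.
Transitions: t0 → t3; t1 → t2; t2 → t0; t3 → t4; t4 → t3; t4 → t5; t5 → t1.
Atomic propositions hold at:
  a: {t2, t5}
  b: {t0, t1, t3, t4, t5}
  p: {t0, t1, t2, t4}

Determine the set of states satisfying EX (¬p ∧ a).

{t4}

Sat(¬p) = {t3, t5}
Sat(¬p ∧ a) = {t5}
Sat(EX (¬p ∧ a)) = {s : some successor in {t5}} = {t4}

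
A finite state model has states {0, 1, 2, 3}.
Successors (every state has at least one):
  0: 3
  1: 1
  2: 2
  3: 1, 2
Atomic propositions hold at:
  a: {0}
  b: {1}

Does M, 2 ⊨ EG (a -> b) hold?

Sat(a -> b) = {1, 2, 3}
EG (a -> b): greatest fixpoint, start Z0 = {1, 2, 3}, keep only states in Sat with some successor in Z. Already a fixed point.
Sat(EG (a -> b)) = {1, 2, 3}
2 ∈ Sat(EG (a -> b)) = {1, 2, 3}, so the formula holds at 2.

Yes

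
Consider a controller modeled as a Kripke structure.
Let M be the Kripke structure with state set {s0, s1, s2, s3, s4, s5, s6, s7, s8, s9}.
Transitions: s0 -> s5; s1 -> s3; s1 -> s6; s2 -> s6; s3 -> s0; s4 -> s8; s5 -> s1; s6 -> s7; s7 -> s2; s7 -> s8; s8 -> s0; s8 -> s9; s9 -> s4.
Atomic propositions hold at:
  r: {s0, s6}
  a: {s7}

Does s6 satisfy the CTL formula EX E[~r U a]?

Yes

Sat(~r) = {s1, s2, s3, s4, s5, s7, s8, s9}
E[~r U a]: least fixpoint, start Z0 = Sat(a) = {s7}, add states in Sat(~r) with some successor in Z. Already a fixed point.
Sat(E[~r U a]) = {s7}
Sat(EX E[~r U a]) = {s : some successor in {s7}} = {s6}
s6 ∈ Sat(EX E[~r U a]) = {s6}, so the formula holds at s6.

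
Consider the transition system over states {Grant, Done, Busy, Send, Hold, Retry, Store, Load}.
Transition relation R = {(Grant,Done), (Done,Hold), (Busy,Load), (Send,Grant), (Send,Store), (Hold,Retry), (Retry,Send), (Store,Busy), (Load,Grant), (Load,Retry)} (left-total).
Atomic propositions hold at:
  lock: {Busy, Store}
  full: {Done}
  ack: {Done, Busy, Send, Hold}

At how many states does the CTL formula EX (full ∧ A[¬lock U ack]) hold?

1

Sat(¬lock) = {Grant, Done, Send, Hold, Retry, Load}
A[¬lock U ack]: least fixpoint, start Z0 = Sat(ack) = {Done, Busy, Send, Hold}, add states in Sat(¬lock) with every successor in Z. Z1 = {Grant, Done, Busy, Send, Hold, Retry}; Z2 = {Grant, Done, Busy, Send, Hold, Retry, Load}; fixed.
Sat(A[¬lock U ack]) = {Grant, Done, Busy, Send, Hold, Retry, Load}
Sat(full ∧ A[¬lock U ack]) = {Done}
Sat(EX (full ∧ A[¬lock U ack])) = {s : some successor in {Done}} = {Grant}
|Sat(EX (full ∧ A[¬lock U ack]))| = |{Grant}| = 1.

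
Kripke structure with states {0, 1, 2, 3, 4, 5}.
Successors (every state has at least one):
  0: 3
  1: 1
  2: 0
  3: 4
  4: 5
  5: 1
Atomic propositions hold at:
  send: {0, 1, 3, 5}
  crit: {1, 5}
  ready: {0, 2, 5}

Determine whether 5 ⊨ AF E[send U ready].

E[send U ready]: least fixpoint, start Z0 = Sat(ready) = {0, 2, 5}, add states in Sat(send) with some successor in Z. Already a fixed point.
Sat(E[send U ready]) = {0, 2, 5}
AF E[send U ready]: least fixpoint, start Z0 = {0, 2, 5}, add states with every successor in Z. Z1 = {0, 2, 4, 5}; Z2 = {0, 2, 3, 4, 5}; fixed.
Sat(AF E[send U ready]) = {0, 2, 3, 4, 5}
5 ∈ Sat(AF E[send U ready]) = {0, 2, 3, 4, 5}, so the formula holds at 5.

Yes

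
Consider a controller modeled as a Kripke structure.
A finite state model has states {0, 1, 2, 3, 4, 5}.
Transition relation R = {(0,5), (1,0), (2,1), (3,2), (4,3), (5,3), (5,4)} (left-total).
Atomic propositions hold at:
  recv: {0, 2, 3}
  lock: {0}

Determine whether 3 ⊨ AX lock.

Sat(AX lock) = {s : every successor in {0}} = {1}
3 ∉ Sat(AX lock) = {1}, so the formula does not hold at 3.

No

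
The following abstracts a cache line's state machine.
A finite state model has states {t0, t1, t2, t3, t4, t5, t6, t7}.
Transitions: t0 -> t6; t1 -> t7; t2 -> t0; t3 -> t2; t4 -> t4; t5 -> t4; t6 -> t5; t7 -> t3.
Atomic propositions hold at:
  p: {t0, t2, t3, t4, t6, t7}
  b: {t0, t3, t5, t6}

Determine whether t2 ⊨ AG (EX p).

No

Sat(EX p) = {s : some successor in {t0, t2, t3, t4, t6, t7}} = {t0, t1, t2, t3, t4, t5, t7}
AG (EX p): greatest fixpoint, start Z0 = {t0, t1, t2, t3, t4, t5, t7}, keep only states in Sat with every successor in Z. Z1 = {t1, t2, t3, t4, t5, t7}; Z2 = {t1, t3, t4, t5, t7}; Z3 = {t1, t4, t5, t7}; Z4 = {t1, t4, t5}; Z5 = {t4, t5}; fixed.
Sat(AG (EX p)) = {t4, t5}
t2 ∉ Sat(AG (EX p)) = {t4, t5}, so the formula does not hold at t2.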